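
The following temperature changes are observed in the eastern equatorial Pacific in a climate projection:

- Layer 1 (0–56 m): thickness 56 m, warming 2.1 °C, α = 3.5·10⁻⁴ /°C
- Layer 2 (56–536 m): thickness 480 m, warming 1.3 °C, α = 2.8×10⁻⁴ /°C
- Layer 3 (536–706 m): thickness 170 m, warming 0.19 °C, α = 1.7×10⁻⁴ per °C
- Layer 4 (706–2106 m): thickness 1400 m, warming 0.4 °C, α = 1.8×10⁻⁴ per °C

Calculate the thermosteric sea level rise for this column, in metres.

Layer 1: 2.1 × 56 × 3.5×10⁻⁴ = 0.04116 m
56–536 m: 480 × 1.3 × 2.8×10⁻⁴ = 0.17472 m
Layer 3: 170 × 0.19 × 1.7×10⁻⁴ = 0.005491 m
Layer 4: 1400 × 1.8×10⁻⁴ × 0.4 = 0.10080 m
Δh = 0.04116 + 0.17472 + 0.005491 + 0.10080 = 0.322171 m ≈ 0.32 m

0.32 m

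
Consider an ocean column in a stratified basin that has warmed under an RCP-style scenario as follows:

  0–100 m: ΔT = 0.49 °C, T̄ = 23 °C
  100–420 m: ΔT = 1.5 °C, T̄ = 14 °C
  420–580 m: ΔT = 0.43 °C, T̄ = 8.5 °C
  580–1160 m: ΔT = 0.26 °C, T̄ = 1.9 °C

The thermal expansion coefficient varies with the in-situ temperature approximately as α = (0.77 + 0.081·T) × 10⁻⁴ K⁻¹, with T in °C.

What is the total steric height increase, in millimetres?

Layer 1: α = (0.77 + 0.081×23)×10⁻⁴ = 2.633×10⁻⁴ K⁻¹
Layer 2: α = (0.77 + 0.081×14)×10⁻⁴ = 1.904×10⁻⁴ K⁻¹
Layer 3: α = (0.77 + 0.081×8.5)×10⁻⁴ = 1.4585×10⁻⁴ K⁻¹
Layer 4: α = (0.77 + 0.081×1.9)×10⁻⁴ = 0.9239×10⁻⁴ K⁻¹
Layer 1: 2.633×10⁻⁴ × 100 × 0.49 = 0.0129017 m
100–420 m: 320 × 1.5 × 1.904×10⁻⁴ = 0.091392 m
160 × 1.4585×10⁻⁴ × 0.43 = 0.01003448 m
580 × 0.26 × 0.9239×10⁻⁴ = 0.013932412 m
Δh = 0.0129017 + 0.091392 + 0.01003448 + 0.013932412 = 0.128260592 m ≈ 128 mm

Δh = 128 mm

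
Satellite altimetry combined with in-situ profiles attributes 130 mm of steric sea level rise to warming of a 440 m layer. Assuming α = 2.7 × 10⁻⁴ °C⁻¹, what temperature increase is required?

about 1.09 °C

ΔT = Δh/(αH) = 0.13 / (2.7×10⁻⁴ × 440) ≈ 1.094 °C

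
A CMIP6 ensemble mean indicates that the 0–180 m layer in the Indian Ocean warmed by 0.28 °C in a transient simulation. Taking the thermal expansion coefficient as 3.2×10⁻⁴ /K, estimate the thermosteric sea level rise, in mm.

Δh = αΔT·H = 3.2×10⁻⁴ × 0.28 × 180 = 0.016128 m

about 16 mm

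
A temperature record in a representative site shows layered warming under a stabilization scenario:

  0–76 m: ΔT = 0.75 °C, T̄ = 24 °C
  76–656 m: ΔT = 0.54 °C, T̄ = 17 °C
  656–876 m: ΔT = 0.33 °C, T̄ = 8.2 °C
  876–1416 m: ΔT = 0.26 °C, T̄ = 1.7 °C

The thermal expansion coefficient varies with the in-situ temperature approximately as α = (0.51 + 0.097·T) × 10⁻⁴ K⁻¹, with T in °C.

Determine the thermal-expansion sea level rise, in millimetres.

Δh = 103 mm

Layer 1: α = (0.51 + 0.097×24)×10⁻⁴ = 2.838×10⁻⁴ K⁻¹
Layer 2: α = (0.51 + 0.097×17)×10⁻⁴ = 2.159×10⁻⁴ K⁻¹
Layer 3: α = (0.51 + 0.097×8.2)×10⁻⁴ = 1.3054×10⁻⁴ K⁻¹
Layer 4: α = (0.51 + 0.097×1.7)×10⁻⁴ = 0.6749×10⁻⁴ K⁻¹
Layer 1: 2.838×10⁻⁴ × 0.75 × 76 = 0.0161766 m
0.54 × 580 × 2.159×10⁻⁴ = 0.06761988 m
656–876 m: 220 × 1.3054×10⁻⁴ × 0.33 = 0.009477204 m
Layer 4: 0.26 × 540 × 0.6749×10⁻⁴ = 0.009475596 m
Δh = 0.0161766 + 0.06761988 + 0.009477204 + 0.009475596 = 0.10274928 m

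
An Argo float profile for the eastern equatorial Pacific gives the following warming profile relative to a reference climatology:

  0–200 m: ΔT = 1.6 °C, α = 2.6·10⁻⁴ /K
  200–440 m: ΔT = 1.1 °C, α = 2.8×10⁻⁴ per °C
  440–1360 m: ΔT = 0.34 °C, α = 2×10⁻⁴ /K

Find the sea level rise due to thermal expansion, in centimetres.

0–200 m: 2.6×10⁻⁴ × 200 × 1.6 = 0.08320 m
2.8×10⁻⁴ × 1.1 × 240 = 0.07392 m
0.34 × 920 × 2×10⁻⁴ = 0.06256 m
Δh = 0.08320 + 0.07392 + 0.06256 = 0.21968 m

Δh = 22.0 cm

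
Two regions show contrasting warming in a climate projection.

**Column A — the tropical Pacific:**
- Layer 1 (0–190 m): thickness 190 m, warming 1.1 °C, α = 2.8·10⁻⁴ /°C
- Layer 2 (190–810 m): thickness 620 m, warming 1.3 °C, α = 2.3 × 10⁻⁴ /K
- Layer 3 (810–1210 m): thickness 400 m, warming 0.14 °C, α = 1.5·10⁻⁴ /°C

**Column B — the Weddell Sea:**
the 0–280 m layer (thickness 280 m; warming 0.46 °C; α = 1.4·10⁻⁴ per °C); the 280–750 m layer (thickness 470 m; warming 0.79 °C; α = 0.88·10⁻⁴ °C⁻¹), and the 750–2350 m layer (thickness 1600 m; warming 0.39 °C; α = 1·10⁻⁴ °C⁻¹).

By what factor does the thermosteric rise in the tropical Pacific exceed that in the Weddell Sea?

A 2.8×10⁻⁴ × 190 × 1.1 = 0.05852 m
A 620 × 1.3 × 2.3×10⁻⁴ = 0.18538 m
A 810–1210 m: 0.14 × 400 × 1.5×10⁻⁴ = 0.00840 m
A total: 0.25230 m
B Layer 1: 1.4×10⁻⁴ × 0.46 × 280 = 0.018032 m
B 280–750 m: 470 × 0.88×10⁻⁴ × 0.79 = 0.0326744 m
B 0.39 × 1×10⁻⁴ × 1600 = 0.06240 m
B total: 0.1131064 m
Ratio: 0.25230 / 0.1131064 ≈ 2.231

2.23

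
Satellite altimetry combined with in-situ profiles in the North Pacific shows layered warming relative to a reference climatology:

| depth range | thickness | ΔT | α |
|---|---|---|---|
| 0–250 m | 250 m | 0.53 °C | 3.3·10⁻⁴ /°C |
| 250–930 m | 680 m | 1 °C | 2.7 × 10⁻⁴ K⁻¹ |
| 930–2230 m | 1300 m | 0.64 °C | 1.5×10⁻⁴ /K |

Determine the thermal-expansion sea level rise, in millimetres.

about 350 mm

0–250 m: 250 × 0.53 × 3.3×10⁻⁴ = 0.043725 m
Layer 2: 2.7×10⁻⁴ × 680 × 1 = 0.18360 m
0.64 × 1.5×10⁻⁴ × 1300 = 0.12480 m
Δh = 0.043725 + 0.18360 + 0.12480 = 0.352125 m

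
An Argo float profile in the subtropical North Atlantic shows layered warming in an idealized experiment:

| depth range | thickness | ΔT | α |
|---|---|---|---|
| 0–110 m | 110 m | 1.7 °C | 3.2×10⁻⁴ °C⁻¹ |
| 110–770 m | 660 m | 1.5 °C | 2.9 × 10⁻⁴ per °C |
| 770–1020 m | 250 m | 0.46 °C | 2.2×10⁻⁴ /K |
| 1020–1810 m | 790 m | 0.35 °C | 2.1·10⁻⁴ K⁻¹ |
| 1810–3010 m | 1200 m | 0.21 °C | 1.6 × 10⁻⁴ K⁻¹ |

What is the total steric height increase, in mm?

471 mm

1.7 × 110 × 3.2×10⁻⁴ = 0.05984 m
Layer 2: 2.9×10⁻⁴ × 1.5 × 660 = 0.28710 m
250 × 2.2×10⁻⁴ × 0.46 = 0.02530 m
1020–1810 m: 2.1×10⁻⁴ × 0.35 × 790 = 0.058065 m
Layer 5: 0.21 × 1.6×10⁻⁴ × 1200 = 0.04032 m
Δh = 0.05984 + 0.28710 + 0.02530 + 0.058065 + 0.04032 = 0.470625 m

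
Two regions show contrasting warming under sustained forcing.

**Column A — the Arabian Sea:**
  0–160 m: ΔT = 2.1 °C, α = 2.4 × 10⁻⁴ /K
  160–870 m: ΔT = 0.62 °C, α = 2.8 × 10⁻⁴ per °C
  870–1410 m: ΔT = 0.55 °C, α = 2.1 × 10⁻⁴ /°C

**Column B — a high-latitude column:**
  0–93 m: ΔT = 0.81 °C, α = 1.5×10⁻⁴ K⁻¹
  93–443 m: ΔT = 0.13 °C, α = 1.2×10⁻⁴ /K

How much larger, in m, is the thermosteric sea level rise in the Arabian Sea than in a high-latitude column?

A 160 × 2.4×10⁻⁴ × 2.1 = 0.08064 m
A Layer 2: 710 × 2.8×10⁻⁴ × 0.62 = 0.123256 m
A 870–1410 m: 0.55 × 2.1×10⁻⁴ × 540 = 0.06237 m
A total: 0.266266 m
B 0–93 m: 93 × 1.5×10⁻⁴ × 0.81 = 0.0112995 m
B Layer 2: 0.13 × 350 × 1.2×10⁻⁴ = 0.00546 m
B total: 0.0167595 m
Difference: 0.266266 − 0.0167595 = 0.2495065 m

0.25 m larger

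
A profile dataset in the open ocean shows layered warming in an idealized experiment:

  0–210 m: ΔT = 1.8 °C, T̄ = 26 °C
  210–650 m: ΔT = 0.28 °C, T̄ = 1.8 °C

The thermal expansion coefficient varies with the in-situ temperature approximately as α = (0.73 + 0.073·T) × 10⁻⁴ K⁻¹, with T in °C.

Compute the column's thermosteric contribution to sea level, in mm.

Δh ≈ 110 mm

Layer 1: α = (0.73 + 0.073×26)×10⁻⁴ = 2.628×10⁻⁴ K⁻¹
Layer 2: α = (0.73 + 0.073×1.8)×10⁻⁴ = 0.8614×10⁻⁴ K⁻¹
Layer 1: 2.628×10⁻⁴ × 210 × 1.8 = 0.0993384 m
0.28 × 0.8614×10⁻⁴ × 440 = 0.010612448 m
Δh = 0.0993384 + 0.010612448 = 0.109950848 m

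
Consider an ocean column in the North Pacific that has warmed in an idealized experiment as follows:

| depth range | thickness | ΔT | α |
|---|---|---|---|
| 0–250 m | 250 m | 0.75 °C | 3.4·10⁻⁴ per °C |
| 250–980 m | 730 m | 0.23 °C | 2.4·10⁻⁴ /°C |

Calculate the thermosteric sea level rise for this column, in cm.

10 cm of thermosteric rise

250 × 3.4×10⁻⁴ × 0.75 = 0.06375 m
Layer 2: 0.23 × 730 × 2.4×10⁻⁴ = 0.040296 m
Δh = 0.06375 + 0.040296 = 0.104046 m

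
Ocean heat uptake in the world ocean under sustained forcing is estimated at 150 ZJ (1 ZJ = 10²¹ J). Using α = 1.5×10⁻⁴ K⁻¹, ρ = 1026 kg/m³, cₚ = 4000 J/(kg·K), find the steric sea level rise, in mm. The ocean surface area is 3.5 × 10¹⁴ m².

Δh ≈ 16 mm

Per unit area: Q = 150×10²¹ / (3.5×10¹⁴) ≈ 4.286×10⁸ J/m²
Δh = αQ/(ρcₚ) = 1.5×10⁻⁴ × 4.286×10⁸ / (1026 × 4000) ≈ 0.015665 m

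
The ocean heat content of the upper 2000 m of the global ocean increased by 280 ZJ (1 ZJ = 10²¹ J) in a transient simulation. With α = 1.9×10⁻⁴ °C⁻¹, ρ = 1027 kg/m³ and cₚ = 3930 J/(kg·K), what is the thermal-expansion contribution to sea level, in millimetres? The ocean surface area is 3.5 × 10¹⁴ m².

Per unit area: Q = 280×10²¹ / (3.5×10¹⁴) = 8×10⁸ J/m²
Δh = αQ/(ρcₚ) = 1.9×10⁻⁴ × 8×10⁸ / (1027 × 3930) ≈ 0.03766 m

37.7 mm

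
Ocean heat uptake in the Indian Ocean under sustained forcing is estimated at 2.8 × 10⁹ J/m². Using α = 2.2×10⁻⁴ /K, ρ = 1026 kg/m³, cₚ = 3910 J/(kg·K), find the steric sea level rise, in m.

Δh = αQ/(ρcₚ) = 2.2×10⁻⁴ × 2.8×10⁹ / (1026 × 3910) ≈ 0.15355 m

0.15 m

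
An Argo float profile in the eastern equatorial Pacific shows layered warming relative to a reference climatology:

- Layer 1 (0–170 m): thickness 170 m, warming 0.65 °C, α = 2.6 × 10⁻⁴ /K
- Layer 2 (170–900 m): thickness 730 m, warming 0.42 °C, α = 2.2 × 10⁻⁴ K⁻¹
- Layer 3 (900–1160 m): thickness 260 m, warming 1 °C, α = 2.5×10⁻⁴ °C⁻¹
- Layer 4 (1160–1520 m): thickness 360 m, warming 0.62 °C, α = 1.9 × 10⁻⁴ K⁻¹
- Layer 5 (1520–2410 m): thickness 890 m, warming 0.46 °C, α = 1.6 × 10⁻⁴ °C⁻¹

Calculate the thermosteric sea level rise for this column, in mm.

Layer 1: 2.6×10⁻⁴ × 170 × 0.65 = 0.02873 m
0.42 × 2.2×10⁻⁴ × 730 = 0.067452 m
260 × 1 × 2.5×10⁻⁴ = 0.06500 m
Layer 4: 1.9×10⁻⁴ × 0.62 × 360 = 0.042408 m
1520–2410 m: 1.6×10⁻⁴ × 890 × 0.46 = 0.065504 m
Δh = 0.02873 + 0.067452 + 0.06500 + 0.042408 + 0.065504 = 0.269094 m ≈ 269 mm

269 mm of thermosteric rise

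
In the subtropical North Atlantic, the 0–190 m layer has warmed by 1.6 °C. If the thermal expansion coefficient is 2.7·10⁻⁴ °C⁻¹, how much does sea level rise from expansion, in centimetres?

Δh ≈ 8.21 cm

Δh = αΔT·H = 2.7×10⁻⁴ × 1.6 × 190 = 0.08208 m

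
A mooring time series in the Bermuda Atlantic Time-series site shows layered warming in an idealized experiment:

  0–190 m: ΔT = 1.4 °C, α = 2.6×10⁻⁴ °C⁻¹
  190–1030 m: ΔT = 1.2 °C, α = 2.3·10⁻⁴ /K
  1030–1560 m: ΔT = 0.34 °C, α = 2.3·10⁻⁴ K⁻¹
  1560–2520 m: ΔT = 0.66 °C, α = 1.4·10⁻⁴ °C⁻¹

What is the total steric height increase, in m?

0.431 m

190 × 1.4 × 2.6×10⁻⁴ = 0.06916 m
190–1030 m: 1.2 × 2.3×10⁻⁴ × 840 = 0.23184 m
Layer 3: 2.3×10⁻⁴ × 0.34 × 530 = 0.041446 m
960 × 1.4×10⁻⁴ × 0.66 = 0.088704 m
Δh = 0.06916 + 0.23184 + 0.041446 + 0.088704 = 0.43115 m ≈ 0.431 m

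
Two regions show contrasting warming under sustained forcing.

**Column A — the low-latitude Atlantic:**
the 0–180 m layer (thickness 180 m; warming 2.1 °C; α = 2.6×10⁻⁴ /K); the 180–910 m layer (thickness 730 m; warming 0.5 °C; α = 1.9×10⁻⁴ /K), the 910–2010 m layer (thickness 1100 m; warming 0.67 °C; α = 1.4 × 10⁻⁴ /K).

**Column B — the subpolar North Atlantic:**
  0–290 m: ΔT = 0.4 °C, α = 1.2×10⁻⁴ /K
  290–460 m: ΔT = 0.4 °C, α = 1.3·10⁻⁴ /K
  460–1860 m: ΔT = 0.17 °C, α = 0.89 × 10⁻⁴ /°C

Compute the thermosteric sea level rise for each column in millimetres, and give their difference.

Δh_A ≈ 271 mm, Δh_B ≈ 43.9 mm; difference ≈ 227 mm

A 2.1 × 2.6×10⁻⁴ × 180 = 0.09828 m
A 180–910 m: 1.9×10⁻⁴ × 730 × 0.5 = 0.06935 m
A Layer 3: 1100 × 0.67 × 1.4×10⁻⁴ = 0.10318 m
A total: 0.27081 m
B 290 × 0.4 × 1.2×10⁻⁴ = 0.01392 m
B Layer 2: 170 × 1.3×10⁻⁴ × 0.4 = 0.00884 m
B 460–1860 m: 1400 × 0.89×10⁻⁴ × 0.17 = 0.021182 m
B total: 0.043942 m
Difference: 0.27081 − 0.043942 = 0.226868 m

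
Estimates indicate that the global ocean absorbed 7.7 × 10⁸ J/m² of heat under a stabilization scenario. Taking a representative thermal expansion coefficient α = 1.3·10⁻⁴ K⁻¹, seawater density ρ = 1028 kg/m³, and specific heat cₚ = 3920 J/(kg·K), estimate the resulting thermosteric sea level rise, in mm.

Δh = αQ/(ρcₚ) = 1.3×10⁻⁴ × 7.7×10⁸ / (1028 × 3920) ≈ 0.02484 m

Δh = 25 mm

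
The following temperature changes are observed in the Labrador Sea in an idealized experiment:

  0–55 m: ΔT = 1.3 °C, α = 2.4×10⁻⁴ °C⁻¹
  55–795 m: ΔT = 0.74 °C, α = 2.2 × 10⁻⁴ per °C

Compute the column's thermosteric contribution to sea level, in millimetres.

about 138 mm

55 × 2.4×10⁻⁴ × 1.3 = 0.01716 m
0.74 × 2.2×10⁻⁴ × 740 = 0.120472 m
Δh = 0.01716 + 0.120472 = 0.137632 m ≈ 138 mm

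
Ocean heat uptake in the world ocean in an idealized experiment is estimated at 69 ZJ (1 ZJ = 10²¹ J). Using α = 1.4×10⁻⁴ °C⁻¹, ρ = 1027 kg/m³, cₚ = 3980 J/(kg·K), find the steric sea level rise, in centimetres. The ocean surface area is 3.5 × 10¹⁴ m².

Per unit area: Q = 69×10²¹ / (3.5×10¹⁴) ≈ 1.971×10⁸ J/m²
Δh = αQ/(ρcₚ) = 1.4×10⁻⁴ × 1.971×10⁸ / (1027 × 3980) ≈ 0.0067509 m

Δh ≈ 0.675 cm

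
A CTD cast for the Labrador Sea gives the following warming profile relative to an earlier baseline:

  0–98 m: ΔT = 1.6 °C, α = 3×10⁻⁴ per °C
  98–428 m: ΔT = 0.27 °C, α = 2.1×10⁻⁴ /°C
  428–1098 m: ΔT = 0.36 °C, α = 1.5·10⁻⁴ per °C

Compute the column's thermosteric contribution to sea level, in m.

0–98 m: 98 × 1.6 × 3×10⁻⁴ = 0.04704 m
98–428 m: 2.1×10⁻⁴ × 330 × 0.27 = 0.018711 m
428–1098 m: 0.36 × 670 × 1.5×10⁻⁴ = 0.03618 m
Δh = 0.04704 + 0.018711 + 0.03618 = 0.101931 m ≈ 0.102 m

0.102 m of thermosteric rise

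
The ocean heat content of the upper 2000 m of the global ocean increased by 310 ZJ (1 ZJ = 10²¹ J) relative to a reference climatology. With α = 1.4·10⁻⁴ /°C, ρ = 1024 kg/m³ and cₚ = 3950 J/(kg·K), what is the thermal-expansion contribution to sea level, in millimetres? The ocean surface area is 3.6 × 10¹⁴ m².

Per unit area: Q = 310×10²¹ / (3.6×10¹⁴) ≈ 8.611×10⁸ J/m²
Δh = αQ/(ρcₚ) = 1.4×10⁻⁴ × 8.611×10⁸ / (1024 × 3950) ≈ 0.029805 m

30 mm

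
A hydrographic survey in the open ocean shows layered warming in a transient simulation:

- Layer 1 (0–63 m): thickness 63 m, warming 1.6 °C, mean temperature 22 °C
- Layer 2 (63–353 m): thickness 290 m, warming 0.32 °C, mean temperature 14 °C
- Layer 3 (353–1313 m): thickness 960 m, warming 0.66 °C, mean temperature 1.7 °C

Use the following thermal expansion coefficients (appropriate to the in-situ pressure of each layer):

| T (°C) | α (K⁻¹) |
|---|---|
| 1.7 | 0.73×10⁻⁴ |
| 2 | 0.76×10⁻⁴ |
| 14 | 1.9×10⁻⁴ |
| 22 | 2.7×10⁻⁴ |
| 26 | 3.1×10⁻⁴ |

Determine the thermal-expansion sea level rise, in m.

0.0911 m

Layer 1 at 22 °C → α = 2.7×10⁻⁴ K⁻¹
Layer 2 at 14 °C → α = 1.9×10⁻⁴ K⁻¹
Layer 3 at 1.7 °C → α = 0.73×10⁻⁴ K⁻¹
2.7×10⁻⁴ × 1.6 × 63 = 0.027216 m
290 × 0.32 × 1.9×10⁻⁴ = 0.017632 m
Layer 3: 0.66 × 960 × 0.73×10⁻⁴ = 0.0462528 m
Δh = 0.027216 + 0.017632 + 0.0462528 = 0.0911008 m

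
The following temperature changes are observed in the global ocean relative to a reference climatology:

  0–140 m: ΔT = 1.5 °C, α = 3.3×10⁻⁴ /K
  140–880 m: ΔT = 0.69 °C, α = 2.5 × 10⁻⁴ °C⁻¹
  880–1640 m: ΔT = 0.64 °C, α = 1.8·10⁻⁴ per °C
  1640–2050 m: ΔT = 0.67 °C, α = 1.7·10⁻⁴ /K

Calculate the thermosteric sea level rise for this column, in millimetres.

331 mm of thermosteric rise

1.5 × 3.3×10⁻⁴ × 140 = 0.06930 m
740 × 2.5×10⁻⁴ × 0.69 = 0.12765 m
0.64 × 1.8×10⁻⁴ × 760 = 0.087552 m
0.67 × 1.7×10⁻⁴ × 410 = 0.046699 m
Δh = 0.06930 + 0.12765 + 0.087552 + 0.046699 = 0.331201 m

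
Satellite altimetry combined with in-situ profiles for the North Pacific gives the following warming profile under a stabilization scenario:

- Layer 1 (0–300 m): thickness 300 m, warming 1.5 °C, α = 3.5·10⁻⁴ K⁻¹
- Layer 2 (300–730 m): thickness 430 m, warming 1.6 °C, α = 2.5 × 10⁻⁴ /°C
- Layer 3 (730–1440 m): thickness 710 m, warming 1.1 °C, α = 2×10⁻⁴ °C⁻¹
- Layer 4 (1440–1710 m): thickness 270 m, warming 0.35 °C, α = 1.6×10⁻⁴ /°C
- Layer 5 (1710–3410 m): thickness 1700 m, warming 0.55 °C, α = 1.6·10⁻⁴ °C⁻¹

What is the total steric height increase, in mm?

650 mm

0–300 m: 1.5 × 3.5×10⁻⁴ × 300 = 0.15750 m
2.5×10⁻⁴ × 1.6 × 430 = 0.17200 m
1.1 × 710 × 2×10⁻⁴ = 0.15620 m
1.6×10⁻⁴ × 0.35 × 270 = 0.01512 m
1710–3410 m: 1.6×10⁻⁴ × 1700 × 0.55 = 0.14960 m
Δh = 0.15750 + 0.17200 + 0.15620 + 0.01512 + 0.14960 = 0.65042 m ≈ 650 mm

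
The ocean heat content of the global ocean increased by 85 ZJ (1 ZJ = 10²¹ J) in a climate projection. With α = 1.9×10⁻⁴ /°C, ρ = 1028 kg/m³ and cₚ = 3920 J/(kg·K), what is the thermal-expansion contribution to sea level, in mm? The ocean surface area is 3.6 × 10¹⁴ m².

Δh ≈ 11 mm

Per unit area: Q = 85×10²¹ / (3.6×10¹⁴) ≈ 2.361×10⁸ J/m²
Δh = αQ/(ρcₚ) = 1.9×10⁻⁴ × 2.361×10⁸ / (1028 × 3920) ≈ 0.011132 m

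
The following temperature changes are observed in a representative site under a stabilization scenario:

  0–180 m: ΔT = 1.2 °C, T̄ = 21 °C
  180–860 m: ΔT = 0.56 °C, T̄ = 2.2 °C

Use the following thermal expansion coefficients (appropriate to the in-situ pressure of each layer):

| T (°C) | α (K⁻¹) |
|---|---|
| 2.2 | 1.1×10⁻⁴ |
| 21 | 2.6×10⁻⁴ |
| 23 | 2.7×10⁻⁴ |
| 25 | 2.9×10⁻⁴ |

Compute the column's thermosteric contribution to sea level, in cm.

Δh ≈ 9.80 cm

Layer 1 at 21 °C → α = 2.6×10⁻⁴ K⁻¹
Layer 2 at 2.2 °C → α = 1.1×10⁻⁴ K⁻¹
2.6×10⁻⁴ × 1.2 × 180 = 0.05616 m
Layer 2: 0.56 × 680 × 1.1×10⁻⁴ = 0.041888 m
Δh = 0.05616 + 0.041888 = 0.098048 m ≈ 9.80 cm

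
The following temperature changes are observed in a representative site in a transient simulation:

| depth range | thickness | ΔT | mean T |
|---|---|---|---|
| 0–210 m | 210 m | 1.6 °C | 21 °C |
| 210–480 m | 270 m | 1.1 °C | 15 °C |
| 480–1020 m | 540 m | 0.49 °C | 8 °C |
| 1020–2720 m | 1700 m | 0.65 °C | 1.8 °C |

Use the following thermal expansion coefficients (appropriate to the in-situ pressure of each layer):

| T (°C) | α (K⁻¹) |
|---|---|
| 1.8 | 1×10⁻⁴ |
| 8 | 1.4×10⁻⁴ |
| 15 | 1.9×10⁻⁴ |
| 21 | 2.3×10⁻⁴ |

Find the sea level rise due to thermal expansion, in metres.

Layer 1 at 21 °C → α = 2.3×10⁻⁴ K⁻¹
Layer 2 at 15 °C → α = 1.9×10⁻⁴ K⁻¹
Layer 3 at 8 °C → α = 1.4×10⁻⁴ K⁻¹
Layer 4 at 1.8 °C → α = 1×10⁻⁴ K⁻¹
Layer 1: 2.3×10⁻⁴ × 1.6 × 210 = 0.07728 m
210–480 m: 270 × 1.9×10⁻⁴ × 1.1 = 0.05643 m
Layer 3: 540 × 1.4×10⁻⁴ × 0.49 = 0.037044 m
1700 × 0.65 × 1×10⁻⁴ = 0.11050 m
Δh = 0.07728 + 0.05643 + 0.037044 + 0.11050 = 0.281254 m ≈ 0.28 m

0.28 m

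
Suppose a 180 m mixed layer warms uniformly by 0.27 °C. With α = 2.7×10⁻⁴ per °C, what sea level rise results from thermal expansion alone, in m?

Δh = αΔT·H = 2.7×10⁻⁴ × 0.27 × 180 = 0.013122 m

about 0.0131 m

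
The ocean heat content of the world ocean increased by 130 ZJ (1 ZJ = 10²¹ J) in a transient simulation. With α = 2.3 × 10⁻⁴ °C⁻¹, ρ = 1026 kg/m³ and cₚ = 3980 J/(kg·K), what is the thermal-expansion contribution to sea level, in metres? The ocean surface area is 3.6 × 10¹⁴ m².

Per unit area: Q = 130×10²¹ / (3.6×10¹⁴) ≈ 3.611×10⁸ J/m²
Δh = αQ/(ρcₚ) = 2.3×10⁻⁴ × 3.611×10⁸ / (1026 × 3980) ≈ 0.020339 m

0.020 m of thermosteric rise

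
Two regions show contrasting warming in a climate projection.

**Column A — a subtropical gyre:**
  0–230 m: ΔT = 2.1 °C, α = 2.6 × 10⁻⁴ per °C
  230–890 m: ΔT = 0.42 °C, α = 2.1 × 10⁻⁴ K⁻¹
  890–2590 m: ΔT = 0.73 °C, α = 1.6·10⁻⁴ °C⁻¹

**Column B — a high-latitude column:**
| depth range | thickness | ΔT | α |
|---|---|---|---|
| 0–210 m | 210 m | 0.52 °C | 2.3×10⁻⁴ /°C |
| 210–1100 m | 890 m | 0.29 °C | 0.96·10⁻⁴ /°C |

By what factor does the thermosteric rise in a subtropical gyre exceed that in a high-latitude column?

A Layer 1: 230 × 2.1 × 2.6×10⁻⁴ = 0.12558 m
A Layer 2: 0.42 × 2.1×10⁻⁴ × 660 = 0.058212 m
A Layer 3: 1700 × 0.73 × 1.6×10⁻⁴ = 0.19856 m
A total: 0.382352 m
B 2.3×10⁻⁴ × 0.52 × 210 = 0.025116 m
B 210–1100 m: 0.96×10⁻⁴ × 0.29 × 890 = 0.0247776 m
B total: 0.0498936 m
Ratio: 0.382352 / 0.0498936 ≈ 7.663

≈ 7.66×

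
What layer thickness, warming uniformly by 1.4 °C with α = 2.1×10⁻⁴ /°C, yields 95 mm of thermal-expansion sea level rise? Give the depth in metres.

about 323 m

H = Δh/(αΔT) = 0.095 / (2.1×10⁻⁴ × 1.4) ≈ 323.1 m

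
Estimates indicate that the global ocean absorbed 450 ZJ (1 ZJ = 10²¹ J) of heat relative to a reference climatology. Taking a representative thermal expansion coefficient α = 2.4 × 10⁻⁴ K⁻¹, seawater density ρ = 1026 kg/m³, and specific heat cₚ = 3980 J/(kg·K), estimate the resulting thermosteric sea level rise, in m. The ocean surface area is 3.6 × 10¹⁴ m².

0.0735 m

Per unit area: Q = 450×10²¹ / (3.6×10¹⁴) = 1.25×10⁹ J/m²
Δh = αQ/(ρcₚ) = 2.4×10⁻⁴ × 1.25×10⁹ / (1026 × 3980) ≈ 0.073467 m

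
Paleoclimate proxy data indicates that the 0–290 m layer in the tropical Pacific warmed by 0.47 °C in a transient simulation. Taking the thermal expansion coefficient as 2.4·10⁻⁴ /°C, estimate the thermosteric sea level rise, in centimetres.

3.3 cm of thermosteric rise

Δh = αΔT·H = 2.4×10⁻⁴ × 0.47 × 290 = 0.032712 m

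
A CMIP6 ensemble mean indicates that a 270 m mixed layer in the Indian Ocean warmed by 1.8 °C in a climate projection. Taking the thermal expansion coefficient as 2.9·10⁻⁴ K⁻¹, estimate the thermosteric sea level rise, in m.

0.141 m of thermosteric rise

Δh = αΔT·H = 2.9×10⁻⁴ × 1.8 × 270 = 0.14094 m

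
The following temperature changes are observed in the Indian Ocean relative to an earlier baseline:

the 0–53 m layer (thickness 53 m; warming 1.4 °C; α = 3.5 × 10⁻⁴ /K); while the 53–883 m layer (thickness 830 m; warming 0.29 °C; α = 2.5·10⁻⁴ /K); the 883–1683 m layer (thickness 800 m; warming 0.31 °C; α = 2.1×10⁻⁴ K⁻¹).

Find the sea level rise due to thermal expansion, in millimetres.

53 × 3.5×10⁻⁴ × 1.4 = 0.02597 m
Layer 2: 2.5×10⁻⁴ × 0.29 × 830 = 0.060175 m
Layer 3: 2.1×10⁻⁴ × 800 × 0.31 = 0.05208 m
Δh = 0.02597 + 0.060175 + 0.05208 = 0.138225 m ≈ 140 mm

Δh ≈ 140 mm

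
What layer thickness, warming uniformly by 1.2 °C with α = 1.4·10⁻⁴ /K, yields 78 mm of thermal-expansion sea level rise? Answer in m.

H ≈ 464 m

H = Δh/(αΔT) = 0.078 / (1.4×10⁻⁴ × 1.2) ≈ 464.3 m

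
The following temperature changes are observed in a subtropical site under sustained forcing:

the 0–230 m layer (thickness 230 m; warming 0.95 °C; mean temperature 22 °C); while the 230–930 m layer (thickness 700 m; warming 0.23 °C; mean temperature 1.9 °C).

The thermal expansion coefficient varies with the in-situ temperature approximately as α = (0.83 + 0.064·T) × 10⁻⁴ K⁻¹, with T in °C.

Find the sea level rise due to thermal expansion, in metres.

Layer 1: α = (0.83 + 0.064×22)×10⁻⁴ = 2.238×10⁻⁴ K⁻¹
Layer 2: α = (0.83 + 0.064×1.9)×10⁻⁴ = 0.9516×10⁻⁴ K⁻¹
Layer 1: 0.95 × 2.238×10⁻⁴ × 230 = 0.0489003 m
0.9516×10⁻⁴ × 0.23 × 700 = 0.01532076 m
Δh = 0.0489003 + 0.01532076 = 0.06422106 m ≈ 0.0642 m

Δh = 0.0642 m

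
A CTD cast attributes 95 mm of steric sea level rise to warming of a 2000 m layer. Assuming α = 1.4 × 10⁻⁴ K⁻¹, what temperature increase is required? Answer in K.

ΔT = Δh/(αH) = 0.095 / (1.4×10⁻⁴ × 2000) ≈ 0.3393 K

0.339 K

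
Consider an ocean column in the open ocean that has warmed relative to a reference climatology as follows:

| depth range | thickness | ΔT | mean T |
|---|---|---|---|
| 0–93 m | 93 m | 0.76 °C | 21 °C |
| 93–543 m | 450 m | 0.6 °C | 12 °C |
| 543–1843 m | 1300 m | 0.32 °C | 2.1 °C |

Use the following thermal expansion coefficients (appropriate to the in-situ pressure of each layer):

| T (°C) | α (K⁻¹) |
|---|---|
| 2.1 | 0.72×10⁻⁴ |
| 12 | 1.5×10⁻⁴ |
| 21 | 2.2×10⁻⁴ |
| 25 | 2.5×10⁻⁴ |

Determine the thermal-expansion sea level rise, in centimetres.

Layer 1 at 21 °C → α = 2.2×10⁻⁴ K⁻¹
Layer 2 at 12 °C → α = 1.5×10⁻⁴ K⁻¹
Layer 3 at 2.1 °C → α = 0.72×10⁻⁴ K⁻¹
Layer 1: 0.76 × 93 × 2.2×10⁻⁴ = 0.0155496 m
Layer 2: 450 × 1.5×10⁻⁴ × 0.6 = 0.04050 m
543–1843 m: 0.72×10⁻⁴ × 0.32 × 1300 = 0.029952 m
Δh = 0.0155496 + 0.04050 + 0.029952 = 0.0860016 m

Δh ≈ 8.6 cm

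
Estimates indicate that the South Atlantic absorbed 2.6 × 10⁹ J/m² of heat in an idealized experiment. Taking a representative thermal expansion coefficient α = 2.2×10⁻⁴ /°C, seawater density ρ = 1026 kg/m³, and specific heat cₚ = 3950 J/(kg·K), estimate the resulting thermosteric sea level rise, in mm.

Δh = αQ/(ρcₚ) = 2.2×10⁻⁴ × 2.6×10⁹ / (1026 × 3950) ≈ 0.14114 m

Δh = 141 mm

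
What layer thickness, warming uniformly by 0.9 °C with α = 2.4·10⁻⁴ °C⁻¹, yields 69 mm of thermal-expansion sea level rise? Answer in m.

H = Δh/(αΔT) = 0.069 / (2.4×10⁻⁴ × 0.9) ≈ 319.4 m

about 320 m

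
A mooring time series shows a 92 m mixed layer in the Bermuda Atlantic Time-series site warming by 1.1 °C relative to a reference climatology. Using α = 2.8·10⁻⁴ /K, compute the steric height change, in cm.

Δh = αΔT·H = 2.8×10⁻⁴ × 1.1 × 92 = 0.028336 m

Δh ≈ 2.83 cm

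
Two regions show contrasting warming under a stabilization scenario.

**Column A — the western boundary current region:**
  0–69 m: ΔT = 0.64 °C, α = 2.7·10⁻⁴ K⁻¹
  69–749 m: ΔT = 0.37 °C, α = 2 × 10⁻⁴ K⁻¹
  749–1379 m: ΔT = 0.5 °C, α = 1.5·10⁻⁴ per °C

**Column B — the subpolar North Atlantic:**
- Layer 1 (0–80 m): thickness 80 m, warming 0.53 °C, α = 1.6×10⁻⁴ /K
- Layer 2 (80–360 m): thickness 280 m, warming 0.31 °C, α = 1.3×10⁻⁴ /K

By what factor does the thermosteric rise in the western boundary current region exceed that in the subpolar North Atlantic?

A 0–69 m: 0.64 × 69 × 2.7×10⁻⁴ = 0.0119232 m
A Layer 2: 0.37 × 2×10⁻⁴ × 680 = 0.05032 m
A Layer 3: 1.5×10⁻⁴ × 630 × 0.5 = 0.04725 m
A total: 0.1094932 m
B 80 × 0.53 × 1.6×10⁻⁴ = 0.006784 m
B 1.3×10⁻⁴ × 280 × 0.31 = 0.011284 m
B total: 0.018068 m
Ratio: 0.1094932 / 0.018068 ≈ 6.060

6.1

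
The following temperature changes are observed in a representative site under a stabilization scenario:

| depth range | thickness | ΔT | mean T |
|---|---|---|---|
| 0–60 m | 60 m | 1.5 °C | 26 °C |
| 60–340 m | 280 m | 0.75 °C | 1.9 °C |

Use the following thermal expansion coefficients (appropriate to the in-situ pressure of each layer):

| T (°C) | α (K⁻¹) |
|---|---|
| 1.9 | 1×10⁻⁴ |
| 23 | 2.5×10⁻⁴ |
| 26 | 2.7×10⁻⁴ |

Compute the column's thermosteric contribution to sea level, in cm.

Layer 1 at 26 °C → α = 2.7×10⁻⁴ K⁻¹
Layer 2 at 1.9 °C → α = 1×10⁻⁴ K⁻¹
0–60 m: 2.7×10⁻⁴ × 1.5 × 60 = 0.02430 m
60–340 m: 280 × 0.75 × 1×10⁻⁴ = 0.02100 m
Δh = 0.02430 + 0.02100 = 0.04530 m ≈ 4.5 cm

4.5 cm of thermosteric rise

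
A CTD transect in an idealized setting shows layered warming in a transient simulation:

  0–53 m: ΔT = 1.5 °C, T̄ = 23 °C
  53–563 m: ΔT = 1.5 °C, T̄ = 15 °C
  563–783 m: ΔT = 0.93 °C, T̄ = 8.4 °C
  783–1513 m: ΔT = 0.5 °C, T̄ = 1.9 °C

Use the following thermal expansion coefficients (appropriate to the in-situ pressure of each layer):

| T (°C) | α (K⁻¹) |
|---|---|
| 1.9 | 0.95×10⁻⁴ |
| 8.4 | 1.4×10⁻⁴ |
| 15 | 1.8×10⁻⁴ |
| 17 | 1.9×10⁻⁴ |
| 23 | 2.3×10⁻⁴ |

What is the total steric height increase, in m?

Layer 1 at 23 °C → α = 2.3×10⁻⁴ K⁻¹
Layer 2 at 15 °C → α = 1.8×10⁻⁴ K⁻¹
Layer 3 at 8.4 °C → α = 1.4×10⁻⁴ K⁻¹
Layer 4 at 1.9 °C → α = 0.95×10⁻⁴ K⁻¹
Layer 1: 53 × 1.5 × 2.3×10⁻⁴ = 0.018285 m
Layer 2: 1.8×10⁻⁴ × 1.5 × 510 = 0.13770 m
Layer 3: 1.4×10⁻⁴ × 220 × 0.93 = 0.028644 m
783–1513 m: 0.5 × 730 × 0.95×10⁻⁴ = 0.034675 m
Δh = 0.018285 + 0.13770 + 0.028644 + 0.034675 = 0.219304 m

0.219 m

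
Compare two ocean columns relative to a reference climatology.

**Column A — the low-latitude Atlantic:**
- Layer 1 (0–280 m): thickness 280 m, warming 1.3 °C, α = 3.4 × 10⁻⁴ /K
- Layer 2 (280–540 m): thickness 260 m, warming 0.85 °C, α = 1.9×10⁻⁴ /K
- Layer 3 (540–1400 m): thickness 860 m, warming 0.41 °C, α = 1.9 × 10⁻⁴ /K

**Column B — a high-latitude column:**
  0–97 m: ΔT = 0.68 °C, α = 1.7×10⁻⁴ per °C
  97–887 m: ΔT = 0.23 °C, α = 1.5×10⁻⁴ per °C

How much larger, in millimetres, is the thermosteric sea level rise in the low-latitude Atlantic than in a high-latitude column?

A 280 × 1.3 × 3.4×10⁻⁴ = 0.12376 m
A 280–540 m: 260 × 1.9×10⁻⁴ × 0.85 = 0.04199 m
A 1.9×10⁻⁴ × 0.41 × 860 = 0.066994 m
A total: 0.232744 m
B 97 × 0.68 × 1.7×10⁻⁴ = 0.0112132 m
B 790 × 0.23 × 1.5×10⁻⁴ = 0.027255 m
B total: 0.0384682 m
Difference: 0.232744 − 0.0384682 = 0.1942758 m

190 mm larger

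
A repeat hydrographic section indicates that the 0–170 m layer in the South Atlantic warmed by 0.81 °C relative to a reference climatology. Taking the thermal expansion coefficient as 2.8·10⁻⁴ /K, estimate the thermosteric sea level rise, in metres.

Δh = αΔT·H = 2.8×10⁻⁴ × 0.81 × 170 = 0.038556 m

0.0386 m of thermosteric rise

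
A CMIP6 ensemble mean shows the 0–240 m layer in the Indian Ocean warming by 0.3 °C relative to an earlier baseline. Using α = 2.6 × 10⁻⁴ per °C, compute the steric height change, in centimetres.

Δh = 1.9 cm

Δh = αΔT·H = 2.6×10⁻⁴ × 0.3 × 240 = 0.01872 m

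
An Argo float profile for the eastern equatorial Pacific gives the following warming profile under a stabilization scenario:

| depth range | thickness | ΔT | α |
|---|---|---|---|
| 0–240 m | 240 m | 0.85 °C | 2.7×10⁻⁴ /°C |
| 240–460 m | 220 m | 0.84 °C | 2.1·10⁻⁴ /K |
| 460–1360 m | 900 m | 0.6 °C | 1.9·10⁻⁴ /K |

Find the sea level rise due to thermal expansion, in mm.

Δh = 196 mm

240 × 0.85 × 2.7×10⁻⁴ = 0.05508 m
240–460 m: 220 × 0.84 × 2.1×10⁻⁴ = 0.038808 m
900 × 0.6 × 1.9×10⁻⁴ = 0.10260 m
Δh = 0.05508 + 0.038808 + 0.10260 = 0.196488 m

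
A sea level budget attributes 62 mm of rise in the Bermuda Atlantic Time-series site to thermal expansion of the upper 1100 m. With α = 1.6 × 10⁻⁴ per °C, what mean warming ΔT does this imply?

ΔT = Δh/(αH) = 0.062 / (1.6×10⁻⁴ × 1100) ≈ 0.3523 K

0.35 K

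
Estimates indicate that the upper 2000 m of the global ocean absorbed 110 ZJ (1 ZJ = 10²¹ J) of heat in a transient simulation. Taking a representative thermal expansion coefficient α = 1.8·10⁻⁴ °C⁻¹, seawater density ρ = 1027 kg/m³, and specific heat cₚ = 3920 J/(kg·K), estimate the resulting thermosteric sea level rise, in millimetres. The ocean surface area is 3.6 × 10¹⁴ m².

Per unit area: Q = 110×10²¹ / (3.6×10¹⁴) ≈ 3.056×10⁸ J/m²
Δh = αQ/(ρcₚ) = 1.8×10⁻⁴ × 3.056×10⁸ / (1027 × 3920) ≈ 0.013664 m

about 13.7 mm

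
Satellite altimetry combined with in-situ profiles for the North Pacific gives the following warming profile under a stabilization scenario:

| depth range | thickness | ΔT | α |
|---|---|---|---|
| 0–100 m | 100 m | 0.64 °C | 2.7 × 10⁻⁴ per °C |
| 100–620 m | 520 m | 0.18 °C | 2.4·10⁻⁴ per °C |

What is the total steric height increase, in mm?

100 × 0.64 × 2.7×10⁻⁴ = 0.01728 m
0.18 × 520 × 2.4×10⁻⁴ = 0.022464 m
Δh = 0.01728 + 0.022464 = 0.039744 m

about 40 mm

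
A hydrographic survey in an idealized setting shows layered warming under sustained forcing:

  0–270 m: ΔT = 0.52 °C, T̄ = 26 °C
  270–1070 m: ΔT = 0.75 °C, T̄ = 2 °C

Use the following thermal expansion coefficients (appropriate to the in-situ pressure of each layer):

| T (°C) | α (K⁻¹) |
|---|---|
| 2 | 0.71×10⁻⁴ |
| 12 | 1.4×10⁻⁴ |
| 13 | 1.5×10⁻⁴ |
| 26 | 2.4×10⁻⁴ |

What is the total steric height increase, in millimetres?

Layer 1 at 26 °C → α = 2.4×10⁻⁴ K⁻¹
Layer 2 at 2 °C → α = 0.71×10⁻⁴ K⁻¹
0–270 m: 0.52 × 270 × 2.4×10⁻⁴ = 0.033696 m
0.75 × 0.71×10⁻⁴ × 800 = 0.04260 m
Δh = 0.033696 + 0.04260 = 0.076296 m

about 76.3 mm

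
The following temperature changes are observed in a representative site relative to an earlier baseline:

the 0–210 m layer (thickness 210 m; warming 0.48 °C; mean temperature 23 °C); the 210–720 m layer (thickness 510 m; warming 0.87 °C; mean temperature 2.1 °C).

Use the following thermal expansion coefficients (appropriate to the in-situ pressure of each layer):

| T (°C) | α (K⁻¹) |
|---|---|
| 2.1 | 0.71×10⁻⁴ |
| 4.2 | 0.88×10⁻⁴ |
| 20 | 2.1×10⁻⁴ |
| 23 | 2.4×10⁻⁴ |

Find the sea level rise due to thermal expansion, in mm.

55.7 mm of thermosteric rise

Layer 1 at 23 °C → α = 2.4×10⁻⁴ K⁻¹
Layer 2 at 2.1 °C → α = 0.71×10⁻⁴ K⁻¹
0–210 m: 2.4×10⁻⁴ × 0.48 × 210 = 0.024192 m
0.71×10⁻⁴ × 0.87 × 510 = 0.0315027 m
Δh = 0.024192 + 0.0315027 = 0.0556947 m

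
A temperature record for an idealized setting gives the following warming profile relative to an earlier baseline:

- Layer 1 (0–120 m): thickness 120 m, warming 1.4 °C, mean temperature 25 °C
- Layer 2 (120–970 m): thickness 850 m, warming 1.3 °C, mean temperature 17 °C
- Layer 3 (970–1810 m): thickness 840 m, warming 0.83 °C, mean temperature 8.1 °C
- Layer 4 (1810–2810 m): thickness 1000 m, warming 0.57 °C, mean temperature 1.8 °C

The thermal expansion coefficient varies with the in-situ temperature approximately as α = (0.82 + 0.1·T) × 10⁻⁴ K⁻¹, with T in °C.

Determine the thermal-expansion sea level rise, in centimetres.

Layer 1: α = (0.82 + 0.1×25)×10⁻⁴ = 3.32×10⁻⁴ K⁻¹
Layer 2: α = (0.82 + 0.1×17)×10⁻⁴ = 2.52×10⁻⁴ K⁻¹
Layer 3: α = (0.82 + 0.1×8.1)×10⁻⁴ = 1.63×10⁻⁴ K⁻¹
Layer 4: α = (0.82 + 0.1×1.8)×10⁻⁴ = 1×10⁻⁴ K⁻¹
Layer 1: 120 × 1.4 × 3.32×10⁻⁴ = 0.055776 m
120–970 m: 2.52×10⁻⁴ × 1.3 × 850 = 0.27846 m
970–1810 m: 1.63×10⁻⁴ × 840 × 0.83 = 0.1136436 m
1810–2810 m: 1×10⁻⁴ × 0.57 × 1000 = 0.05700 m
Δh = 0.055776 + 0.27846 + 0.1136436 + 0.05700 = 0.5048796 m

about 50.5 cm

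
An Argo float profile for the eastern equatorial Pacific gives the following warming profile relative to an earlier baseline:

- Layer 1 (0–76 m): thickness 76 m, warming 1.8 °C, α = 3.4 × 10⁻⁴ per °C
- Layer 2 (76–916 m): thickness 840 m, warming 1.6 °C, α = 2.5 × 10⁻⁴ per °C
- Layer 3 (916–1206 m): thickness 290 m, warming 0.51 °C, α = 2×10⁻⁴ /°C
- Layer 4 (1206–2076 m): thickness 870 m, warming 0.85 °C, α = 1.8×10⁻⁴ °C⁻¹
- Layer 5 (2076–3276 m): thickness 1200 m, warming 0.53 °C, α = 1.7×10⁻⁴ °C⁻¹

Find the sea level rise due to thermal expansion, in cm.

Layer 1: 1.8 × 76 × 3.4×10⁻⁴ = 0.046512 m
1.6 × 840 × 2.5×10⁻⁴ = 0.33600 m
916–1206 m: 0.51 × 2×10⁻⁴ × 290 = 0.02958 m
Layer 4: 870 × 0.85 × 1.8×10⁻⁴ = 0.13311 m
Layer 5: 0.53 × 1200 × 1.7×10⁻⁴ = 0.10812 m
Δh = 0.046512 + 0.33600 + 0.02958 + 0.13311 + 0.10812 = 0.653322 m ≈ 65.3 cm

Δh = 65.3 cm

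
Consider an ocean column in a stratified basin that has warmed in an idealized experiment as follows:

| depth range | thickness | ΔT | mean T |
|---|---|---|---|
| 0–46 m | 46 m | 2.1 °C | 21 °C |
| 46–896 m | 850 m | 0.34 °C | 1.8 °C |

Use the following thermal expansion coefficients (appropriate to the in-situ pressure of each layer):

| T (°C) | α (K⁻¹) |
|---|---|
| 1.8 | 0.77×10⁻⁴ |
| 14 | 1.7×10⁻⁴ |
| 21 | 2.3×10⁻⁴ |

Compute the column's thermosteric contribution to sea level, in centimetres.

Layer 1 at 21 °C → α = 2.3×10⁻⁴ K⁻¹
Layer 2 at 1.8 °C → α = 0.77×10⁻⁴ K⁻¹
Layer 1: 2.3×10⁻⁴ × 46 × 2.1 = 0.022218 m
Layer 2: 850 × 0.77×10⁻⁴ × 0.34 = 0.022253 m
Δh = 0.022218 + 0.022253 = 0.044471 m

Δh = 4.4 cm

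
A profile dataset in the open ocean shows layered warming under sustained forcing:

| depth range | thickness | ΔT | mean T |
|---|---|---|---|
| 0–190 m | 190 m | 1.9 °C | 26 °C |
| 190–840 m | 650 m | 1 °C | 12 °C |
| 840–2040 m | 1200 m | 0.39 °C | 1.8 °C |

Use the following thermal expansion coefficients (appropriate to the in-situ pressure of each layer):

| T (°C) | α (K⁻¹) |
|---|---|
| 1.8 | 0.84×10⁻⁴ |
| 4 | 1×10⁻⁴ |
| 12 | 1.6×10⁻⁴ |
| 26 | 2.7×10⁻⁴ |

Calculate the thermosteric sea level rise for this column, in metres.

Layer 1 at 26 °C → α = 2.7×10⁻⁴ K⁻¹
Layer 2 at 12 °C → α = 1.6×10⁻⁴ K⁻¹
Layer 3 at 1.8 °C → α = 0.84×10⁻⁴ K⁻¹
190 × 1.9 × 2.7×10⁻⁴ = 0.09747 m
Layer 2: 650 × 1 × 1.6×10⁻⁴ = 0.10400 m
840–2040 m: 1200 × 0.84×10⁻⁴ × 0.39 = 0.039312 m
Δh = 0.09747 + 0.10400 + 0.039312 = 0.240782 m

Δh = 0.24 m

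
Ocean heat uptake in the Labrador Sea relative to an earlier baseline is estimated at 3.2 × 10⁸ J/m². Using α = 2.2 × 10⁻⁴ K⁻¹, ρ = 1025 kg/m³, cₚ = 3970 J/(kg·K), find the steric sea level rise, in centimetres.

Δh ≈ 1.7 cm

Δh = αQ/(ρcₚ) = 2.2×10⁻⁴ × 3.2×10⁸ / (1025 × 3970) ≈ 0.01730 m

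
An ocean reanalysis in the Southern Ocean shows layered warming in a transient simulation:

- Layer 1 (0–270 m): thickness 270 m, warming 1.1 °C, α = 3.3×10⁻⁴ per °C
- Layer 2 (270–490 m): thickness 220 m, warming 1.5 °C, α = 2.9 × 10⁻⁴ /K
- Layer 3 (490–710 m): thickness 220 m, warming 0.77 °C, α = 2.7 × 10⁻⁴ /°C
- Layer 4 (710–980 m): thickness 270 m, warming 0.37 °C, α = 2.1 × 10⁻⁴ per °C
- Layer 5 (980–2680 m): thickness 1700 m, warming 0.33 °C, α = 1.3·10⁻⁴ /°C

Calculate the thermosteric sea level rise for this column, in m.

0–270 m: 3.3×10⁻⁴ × 270 × 1.1 = 0.09801 m
Layer 2: 2.9×10⁻⁴ × 220 × 1.5 = 0.09570 m
Layer 3: 0.77 × 220 × 2.7×10⁻⁴ = 0.045738 m
270 × 2.1×10⁻⁴ × 0.37 = 0.020979 m
1700 × 1.3×10⁻⁴ × 0.33 = 0.07293 m
Δh = 0.09801 + 0.09570 + 0.045738 + 0.020979 + 0.07293 = 0.333357 m

0.333 m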